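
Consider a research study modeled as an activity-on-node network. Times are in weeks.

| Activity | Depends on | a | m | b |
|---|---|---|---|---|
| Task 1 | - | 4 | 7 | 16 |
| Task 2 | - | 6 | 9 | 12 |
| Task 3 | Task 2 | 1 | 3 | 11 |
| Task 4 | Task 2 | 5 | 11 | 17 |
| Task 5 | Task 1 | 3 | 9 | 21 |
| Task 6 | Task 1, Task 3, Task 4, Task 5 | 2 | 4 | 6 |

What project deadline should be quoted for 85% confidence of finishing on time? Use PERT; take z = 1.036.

26.4 weeks

te_Task 1 = (4 + 4·7 + 16)/6 = 48/6 = 8; σ²_Task 1 = ((16−4)/6)² = 4.000
te_Task 2 = (6 + 4·9 + 12)/6 = 54/6 = 9; σ²_Task 2 = ((12−6)/6)² = 1.000
te_Task 3 = (1 + 4·3 + 11)/6 = 24/6 = 4; σ²_Task 3 = ((11−1)/6)² = 2.778
te_Task 4 = (5 + 4·11 + 17)/6 = 66/6 = 11; σ²_Task 4 = ((17−5)/6)² = 4.000
te_Task 5 = (3 + 4·9 + 21)/6 = 60/6 = 10; σ²_Task 5 = ((21−3)/6)² = 9.000
te_Task 6 = (2 + 4·4 + 6)/6 = 24/6 = 4; σ²_Task 6 = ((6−2)/6)² = 0.444

Forward pass:
ES_Task 1 = 0; EF_Task 1 = 8
ES_Task 2 = 0; EF_Task 2 = 9
ES_Task 3 = 9; EF_Task 3 = 9+4 = 13
ES_Task 4 = 9; EF_Task 4 = 9+11 = 20
ES_Task 5 = 8; EF_Task 5 = 8+10 = 18
ES_Task 6 = max(EF_Task 1=8, EF_Task 3=13, EF_Task 4=20, EF_Task 5=18) = 20; EF_Task 6 = 20+4 = 24
Expected project duration μ = 24 weeks. Critical path: Task 2 → Task 4 → Task 6.

Variance along critical path = 1.000 + 4.000 + 0.444 = 5.444; σ = 2.333 weeks.
D = μ + z·σ = 24 + 1.036·2.333 = 26.4 weeks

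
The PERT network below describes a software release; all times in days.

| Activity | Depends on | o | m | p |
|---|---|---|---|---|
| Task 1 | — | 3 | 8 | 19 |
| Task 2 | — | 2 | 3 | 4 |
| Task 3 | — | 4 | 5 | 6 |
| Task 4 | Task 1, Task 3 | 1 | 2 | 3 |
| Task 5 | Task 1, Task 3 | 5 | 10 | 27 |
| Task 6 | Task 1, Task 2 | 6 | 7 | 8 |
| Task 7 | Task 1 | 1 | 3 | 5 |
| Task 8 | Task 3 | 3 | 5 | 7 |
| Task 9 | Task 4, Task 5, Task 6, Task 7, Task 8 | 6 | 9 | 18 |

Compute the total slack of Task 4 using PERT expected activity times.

te_Task 1 = (3 + 4·8 + 19)/6 = 54/6 = 9
te_Task 2 = (2 + 4·3 + 4)/6 = 18/6 = 3
te_Task 3 = (4 + 4·5 + 6)/6 = 30/6 = 5
te_Task 4 = (1 + 4·2 + 3)/6 = 12/6 = 2
te_Task 5 = (5 + 4·10 + 27)/6 = 72/6 = 12
te_Task 6 = (6 + 4·7 + 8)/6 = 42/6 = 7
te_Task 7 = (1 + 4·3 + 5)/6 = 18/6 = 3
te_Task 8 = (3 + 4·5 + 7)/6 = 30/6 = 5
te_Task 9 = (6 + 4·9 + 18)/6 = 60/6 = 10

Forward pass:
ES_Task 1 = 0; EF_Task 1 = 9
ES_Task 2 = 0; EF_Task 2 = 3
ES_Task 3 = 0; EF_Task 3 = 5
ES_Task 4 = max(EF_Task 1=9, EF_Task 3=5) = 9; EF_Task 4 = 9+2 = 11
ES_Task 5 = max(EF_Task 1=9, EF_Task 3=5) = 9; EF_Task 5 = 9+12 = 21
ES_Task 6 = max(EF_Task 1=9, EF_Task 2=3) = 9; EF_Task 6 = 9+7 = 16
ES_Task 7 = 9; EF_Task 7 = 9+3 = 12
ES_Task 8 = 5; EF_Task 8 = 5+5 = 10
ES_Task 9 = max(EF_Task 4=11, EF_Task 5=21, EF_Task 6=16, EF_Task 7=12, EF_Task 8=10) = 21; EF_Task 9 = 21+10 = 31
Expected project duration μ = 31 days. Critical path: Task 1 → Task 5 → Task 9.

Backward pass:
LF_Task 9 = 31; LS_Task 9 = 31−10 = 21
LF_Task 8 = LS_Task 9 = 21; LS_Task 8 = 21−5 = 16
LF_Task 7 = LS_Task 9 = 21; LS_Task 7 = 21−3 = 18
LF_Task 6 = LS_Task 9 = 21; LS_Task 6 = 21−7 = 14
LF_Task 5 = LS_Task 9 = 21; LS_Task 5 = 21−12 = 9
LF_Task 4 = LS_Task 9 = 21; LS_Task 4 = 21−2 = 19
LF_Task 3 = min(LS_Task 4=19, LS_Task 5=9, LS_Task 8=16) = 9; LS_Task 3 = 9−5 = 4
LF_Task 2 = LS_Task 6 = 14; LS_Task 2 = 14−3 = 11
LF_Task 1 = min(LS_Task 4=19, LS_Task 5=9, LS_Task 6=14, LS_Task 7=18) = 9; LS_Task 1 = 9−9 = 0
Slack_Task 4 = LS_Task 4 − ES_Task 4 = 19 − 9 = 10

10 days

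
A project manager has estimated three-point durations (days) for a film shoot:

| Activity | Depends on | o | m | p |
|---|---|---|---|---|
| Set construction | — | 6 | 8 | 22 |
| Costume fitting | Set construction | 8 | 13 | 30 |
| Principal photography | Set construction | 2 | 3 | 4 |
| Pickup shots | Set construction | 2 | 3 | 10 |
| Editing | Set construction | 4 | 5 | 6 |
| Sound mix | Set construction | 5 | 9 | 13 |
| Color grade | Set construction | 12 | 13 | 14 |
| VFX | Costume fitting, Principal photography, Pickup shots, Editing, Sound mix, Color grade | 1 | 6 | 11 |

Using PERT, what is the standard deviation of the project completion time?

te_Set construction = (6 + 4·8 + 22)/6 = 60/6 = 10; σ²_Set construction = ((22−6)/6)² = 7.111
te_Costume fitting = (8 + 4·13 + 30)/6 = 90/6 = 15; σ²_Costume fitting = ((30−8)/6)² = 13.444
te_Principal photography = (2 + 4·3 + 4)/6 = 18/6 = 3; σ²_Principal photography = ((4−2)/6)² = 0.111
te_Pickup shots = (2 + 4·3 + 10)/6 = 24/6 = 4; σ²_Pickup shots = ((10−2)/6)² = 1.778
te_Editing = (4 + 4·5 + 6)/6 = 30/6 = 5; σ²_Editing = ((6−4)/6)² = 0.111
te_Sound mix = (5 + 4·9 + 13)/6 = 54/6 = 9; σ²_Sound mix = ((13−5)/6)² = 1.778
te_Color grade = (12 + 4·13 + 14)/6 = 78/6 = 13; σ²_Color grade = ((14−12)/6)² = 0.111
te_VFX = (1 + 4·6 + 11)/6 = 36/6 = 6; σ²_VFX = ((11−1)/6)² = 2.778

Forward pass:
ES_Set construction = 0; EF_Set construction = 10
ES_Costume fitting = 10; EF_Costume fitting = 10+15 = 25
ES_Principal photography = 10; EF_Principal photography = 10+3 = 13
ES_Pickup shots = 10; EF_Pickup shots = 10+4 = 14
ES_Editing = 10; EF_Editing = 10+5 = 15
ES_Sound mix = 10; EF_Sound mix = 10+9 = 19
ES_Color grade = 10; EF_Color grade = 10+13 = 23
ES_VFX = max(EF_Costume fitting=25, EF_Principal photography=13, EF_Pickup shots=14, EF_Editing=15, EF_Sound mix=19, EF_Color grade=23) = 25; EF_VFX = 25+6 = 31
Expected project duration μ = 31 days. Critical path: Set construction → Costume fitting → VFX.

Variance along critical path = 7.111 + 13.444 + 2.778 = 23.333
σ = √23.333 = 4.830 days

4.83 days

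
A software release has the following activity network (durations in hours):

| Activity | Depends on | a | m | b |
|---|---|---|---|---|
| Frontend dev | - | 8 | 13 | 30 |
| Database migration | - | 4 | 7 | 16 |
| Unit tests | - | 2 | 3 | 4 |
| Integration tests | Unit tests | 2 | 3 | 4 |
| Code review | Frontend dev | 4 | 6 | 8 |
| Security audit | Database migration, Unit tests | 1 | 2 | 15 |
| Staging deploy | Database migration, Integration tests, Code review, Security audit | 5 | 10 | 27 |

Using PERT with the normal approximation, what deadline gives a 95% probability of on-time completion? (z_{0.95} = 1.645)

te_Frontend dev = (8 + 4·13 + 30)/6 = 90/6 = 15; σ²_Frontend dev = ((30−8)/6)² = 13.444
te_Database migration = (4 + 4·7 + 16)/6 = 48/6 = 8; σ²_Database migration = ((16−4)/6)² = 4.000
te_Unit tests = (2 + 4·3 + 4)/6 = 18/6 = 3; σ²_Unit tests = ((4−2)/6)² = 0.111
te_Integration tests = (2 + 4·3 + 4)/6 = 18/6 = 3; σ²_Integration tests = ((4−2)/6)² = 0.111
te_Code review = (4 + 4·6 + 8)/6 = 36/6 = 6; σ²_Code review = ((8−4)/6)² = 0.444
te_Security audit = (1 + 4·2 + 15)/6 = 24/6 = 4; σ²_Security audit = ((15−1)/6)² = 5.444
te_Staging deploy = (5 + 4·10 + 27)/6 = 72/6 = 12; σ²_Staging deploy = ((27−5)/6)² = 13.444

Forward pass:
ES_Frontend dev = 0; EF_Frontend dev = 15
ES_Database migration = 0; EF_Database migration = 8
ES_Unit tests = 0; EF_Unit tests = 3
ES_Integration tests = 3; EF_Integration tests = 3+3 = 6
ES_Code review = 15; EF_Code review = 15+6 = 21
ES_Security audit = max(EF_Database migration=8, EF_Unit tests=3) = 8; EF_Security audit = 8+4 = 12
ES_Staging deploy = max(EF_Database migration=8, EF_Integration tests=6, EF_Code review=21, EF_Security audit=12) = 21; EF_Staging deploy = 21+12 = 33
Expected project duration μ = 33 hours. Critical path: Frontend dev → Code review → Staging deploy.

Variance along critical path = 13.444 + 0.444 + 13.444 = 27.333; σ = 5.228 hours.
D = μ + z·σ = 33 + 1.645·5.228 = 41.6 hours

41.6 hours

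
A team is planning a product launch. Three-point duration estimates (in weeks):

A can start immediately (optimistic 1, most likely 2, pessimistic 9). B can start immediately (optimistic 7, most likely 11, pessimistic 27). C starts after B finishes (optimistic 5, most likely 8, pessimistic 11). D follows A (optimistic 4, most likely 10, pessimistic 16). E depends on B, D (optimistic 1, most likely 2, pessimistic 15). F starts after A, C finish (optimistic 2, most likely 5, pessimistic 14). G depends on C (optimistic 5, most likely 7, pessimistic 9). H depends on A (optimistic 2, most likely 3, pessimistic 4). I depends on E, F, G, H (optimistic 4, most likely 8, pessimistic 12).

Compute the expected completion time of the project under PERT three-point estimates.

te_A = (1 + 4·2 + 9)/6 = 18/6 = 3
te_B = (7 + 4·11 + 27)/6 = 78/6 = 13
te_C = (5 + 4·8 + 11)/6 = 48/6 = 8
te_D = (4 + 4·10 + 16)/6 = 60/6 = 10
te_E = (1 + 4·2 + 15)/6 = 24/6 = 4
te_F = (2 + 4·5 + 14)/6 = 36/6 = 6
te_G = (5 + 4·7 + 9)/6 = 42/6 = 7
te_H = (2 + 4·3 + 4)/6 = 18/6 = 3
te_I = (4 + 4·8 + 12)/6 = 48/6 = 8

Forward pass:
ES_A = 0; EF_A = 3
ES_B = 0; EF_B = 13
ES_C = 13; EF_C = 13+8 = 21
ES_D = 3; EF_D = 3+10 = 13
ES_E = max(EF_B=13, EF_D=13) = 13; EF_E = 13+4 = 17
ES_F = max(EF_A=3, EF_C=21) = 21; EF_F = 21+6 = 27
ES_G = 21; EF_G = 21+7 = 28
ES_H = 3; EF_H = 3+3 = 6
ES_I = max(EF_E=17, EF_F=27, EF_G=28, EF_H=6) = 28; EF_I = 28+8 = 36
Expected project duration μ = 36 weeks. Critical path: B → C → G → I.

36 weeks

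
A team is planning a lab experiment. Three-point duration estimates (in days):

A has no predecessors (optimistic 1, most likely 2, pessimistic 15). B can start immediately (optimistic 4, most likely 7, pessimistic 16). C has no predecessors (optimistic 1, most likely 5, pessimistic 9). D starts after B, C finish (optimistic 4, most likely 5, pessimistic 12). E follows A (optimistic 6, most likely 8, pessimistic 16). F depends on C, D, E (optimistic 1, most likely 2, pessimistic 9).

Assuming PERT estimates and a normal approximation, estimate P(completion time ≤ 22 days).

0.966

te_A = (1 + 4·2 + 15)/6 = 24/6 = 4; σ²_A = ((15−1)/6)² = 5.444
te_B = (4 + 4·7 + 16)/6 = 48/6 = 8; σ²_B = ((16−4)/6)² = 4.000
te_C = (1 + 4·5 + 9)/6 = 30/6 = 5; σ²_C = ((9−1)/6)² = 1.778
te_D = (4 + 4·5 + 12)/6 = 36/6 = 6; σ²_D = ((12−4)/6)² = 1.778
te_E = (6 + 4·8 + 16)/6 = 54/6 = 9; σ²_E = ((16−6)/6)² = 2.778
te_F = (1 + 4·2 + 9)/6 = 18/6 = 3; σ²_F = ((9−1)/6)² = 1.778

Forward pass:
ES_A = 0; EF_A = 4
ES_B = 0; EF_B = 8
ES_C = 0; EF_C = 5
ES_D = max(EF_B=8, EF_C=5) = 8; EF_D = 8+6 = 14
ES_E = 4; EF_E = 4+9 = 13
ES_F = max(EF_C=5, EF_D=14, EF_E=13) = 14; EF_F = 14+3 = 17
Expected project duration μ = 17 days. Critical path: B → D → F.

Variance along critical path = 4.000 + 1.778 + 1.778 = 7.556; σ = √7.556 = 2.749 days.
Z = (22 − 17) / 2.749 = 1.819
P(T ≤ 22) = Φ(1.819) ≈ 0.966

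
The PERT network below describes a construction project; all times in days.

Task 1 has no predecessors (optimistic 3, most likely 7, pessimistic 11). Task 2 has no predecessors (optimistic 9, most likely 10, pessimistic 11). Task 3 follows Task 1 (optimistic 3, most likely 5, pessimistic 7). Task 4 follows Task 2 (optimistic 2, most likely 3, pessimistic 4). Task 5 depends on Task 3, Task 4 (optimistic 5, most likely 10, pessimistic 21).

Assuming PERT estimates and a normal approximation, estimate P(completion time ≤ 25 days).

0.644

te_Task 1 = (3 + 4·7 + 11)/6 = 42/6 = 7; σ²_Task 1 = ((11−3)/6)² = 1.778
te_Task 2 = (9 + 4·10 + 11)/6 = 60/6 = 10; σ²_Task 2 = ((11−9)/6)² = 0.111
te_Task 3 = (3 + 4·5 + 7)/6 = 30/6 = 5; σ²_Task 3 = ((7−3)/6)² = 0.444
te_Task 4 = (2 + 4·3 + 4)/6 = 18/6 = 3; σ²_Task 4 = ((4−2)/6)² = 0.111
te_Task 5 = (5 + 4·10 + 21)/6 = 66/6 = 11; σ²_Task 5 = ((21−5)/6)² = 7.111

Forward pass:
ES_Task 1 = 0; EF_Task 1 = 7
ES_Task 2 = 0; EF_Task 2 = 10
ES_Task 3 = 7; EF_Task 3 = 7+5 = 12
ES_Task 4 = 10; EF_Task 4 = 10+3 = 13
ES_Task 5 = max(EF_Task 3=12, EF_Task 4=13) = 13; EF_Task 5 = 13+11 = 24
Expected project duration μ = 24 days. Critical path: Task 2 → Task 4 → Task 5.

Variance along critical path = 0.111 + 0.111 + 7.111 = 7.333; σ = √7.333 = 2.708 days.
Z = (25 − 24) / 2.708 = 0.369
P(T ≤ 25) = Φ(0.369) ≈ 0.644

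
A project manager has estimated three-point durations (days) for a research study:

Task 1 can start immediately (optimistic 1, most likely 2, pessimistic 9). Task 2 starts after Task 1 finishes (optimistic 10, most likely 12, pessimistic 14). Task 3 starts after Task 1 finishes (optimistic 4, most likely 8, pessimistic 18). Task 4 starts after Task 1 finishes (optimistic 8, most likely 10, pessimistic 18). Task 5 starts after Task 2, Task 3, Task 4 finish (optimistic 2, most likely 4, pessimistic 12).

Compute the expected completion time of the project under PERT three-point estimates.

te_Task 1 = (1 + 4·2 + 9)/6 = 18/6 = 3
te_Task 2 = (10 + 4·12 + 14)/6 = 72/6 = 12
te_Task 3 = (4 + 4·8 + 18)/6 = 54/6 = 9
te_Task 4 = (8 + 4·10 + 18)/6 = 66/6 = 11
te_Task 5 = (2 + 4·4 + 12)/6 = 30/6 = 5

Forward pass:
ES_Task 1 = 0; EF_Task 1 = 3
ES_Task 2 = 3; EF_Task 2 = 3+12 = 15
ES_Task 3 = 3; EF_Task 3 = 3+9 = 12
ES_Task 4 = 3; EF_Task 4 = 3+11 = 14
ES_Task 5 = max(EF_Task 2=15, EF_Task 3=12, EF_Task 4=14) = 15; EF_Task 5 = 15+5 = 20
Expected project duration μ = 20 days. Critical path: Task 1 → Task 2 → Task 5.

20 days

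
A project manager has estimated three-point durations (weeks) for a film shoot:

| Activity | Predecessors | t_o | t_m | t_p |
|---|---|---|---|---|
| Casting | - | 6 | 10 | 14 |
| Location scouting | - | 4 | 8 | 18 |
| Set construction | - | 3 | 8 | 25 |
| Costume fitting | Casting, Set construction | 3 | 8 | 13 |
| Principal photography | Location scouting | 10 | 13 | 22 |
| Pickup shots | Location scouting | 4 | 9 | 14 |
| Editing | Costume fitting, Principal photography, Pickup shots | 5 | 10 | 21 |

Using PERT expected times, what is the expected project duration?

34 weeks

te_Casting = (6 + 4·10 + 14)/6 = 60/6 = 10
te_Location scouting = (4 + 4·8 + 18)/6 = 54/6 = 9
te_Set construction = (3 + 4·8 + 25)/6 = 60/6 = 10
te_Costume fitting = (3 + 4·8 + 13)/6 = 48/6 = 8
te_Principal photography = (10 + 4·13 + 22)/6 = 84/6 = 14
te_Pickup shots = (4 + 4·9 + 14)/6 = 54/6 = 9
te_Editing = (5 + 4·10 + 21)/6 = 66/6 = 11

Forward pass:
ES_Casting = 0; EF_Casting = 10
ES_Location scouting = 0; EF_Location scouting = 9
ES_Set construction = 0; EF_Set construction = 10
ES_Costume fitting = max(EF_Casting=10, EF_Set construction=10) = 10; EF_Costume fitting = 10+8 = 18
ES_Principal photography = 9; EF_Principal photography = 9+14 = 23
ES_Pickup shots = 9; EF_Pickup shots = 9+9 = 18
ES_Editing = max(EF_Costume fitting=18, EF_Principal photography=23, EF_Pickup shots=18) = 23; EF_Editing = 23+11 = 34
Expected project duration μ = 34 weeks. Critical path: Location scouting → Principal photography → Editing.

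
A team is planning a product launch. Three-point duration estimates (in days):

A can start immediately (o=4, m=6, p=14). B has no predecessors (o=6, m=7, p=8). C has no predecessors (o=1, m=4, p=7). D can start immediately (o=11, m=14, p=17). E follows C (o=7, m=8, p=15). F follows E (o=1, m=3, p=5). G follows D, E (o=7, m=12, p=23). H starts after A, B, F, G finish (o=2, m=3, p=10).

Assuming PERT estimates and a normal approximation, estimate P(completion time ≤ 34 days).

0.830

te_A = (4 + 4·6 + 14)/6 = 42/6 = 7; σ²_A = ((14−4)/6)² = 2.778
te_B = (6 + 4·7 + 8)/6 = 42/6 = 7; σ²_B = ((8−6)/6)² = 0.111
te_C = (1 + 4·4 + 7)/6 = 24/6 = 4; σ²_C = ((7−1)/6)² = 1.000
te_D = (11 + 4·14 + 17)/6 = 84/6 = 14; σ²_D = ((17−11)/6)² = 1.000
te_E = (7 + 4·8 + 15)/6 = 54/6 = 9; σ²_E = ((15−7)/6)² = 1.778
te_F = (1 + 4·3 + 5)/6 = 18/6 = 3; σ²_F = ((5−1)/6)² = 0.444
te_G = (7 + 4·12 + 23)/6 = 78/6 = 13; σ²_G = ((23−7)/6)² = 7.111
te_H = (2 + 4·3 + 10)/6 = 24/6 = 4; σ²_H = ((10−2)/6)² = 1.778

Forward pass:
ES_A = 0; EF_A = 7
ES_B = 0; EF_B = 7
ES_C = 0; EF_C = 4
ES_D = 0; EF_D = 14
ES_E = 4; EF_E = 4+9 = 13
ES_F = 13; EF_F = 13+3 = 16
ES_G = max(EF_D=14, EF_E=13) = 14; EF_G = 14+13 = 27
ES_H = max(EF_A=7, EF_B=7, EF_F=16, EF_G=27) = 27; EF_H = 27+4 = 31
Expected project duration μ = 31 days. Critical path: D → G → H.

Variance along critical path = 1.000 + 7.111 + 1.778 = 9.889; σ = √9.889 = 3.145 days.
Z = (34 − 31) / 3.145 = 0.954
P(T ≤ 34) = Φ(0.954) ≈ 0.830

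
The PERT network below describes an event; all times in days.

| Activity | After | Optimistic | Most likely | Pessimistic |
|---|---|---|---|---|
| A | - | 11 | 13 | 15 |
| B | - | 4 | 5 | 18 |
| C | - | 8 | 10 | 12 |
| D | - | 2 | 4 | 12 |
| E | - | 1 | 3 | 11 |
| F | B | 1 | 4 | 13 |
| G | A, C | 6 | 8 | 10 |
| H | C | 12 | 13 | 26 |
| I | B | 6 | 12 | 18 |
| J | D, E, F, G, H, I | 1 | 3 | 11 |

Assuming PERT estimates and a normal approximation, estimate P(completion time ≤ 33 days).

0.913

te_A = (11 + 4·13 + 15)/6 = 78/6 = 13; σ²_A = ((15−11)/6)² = 0.444
te_B = (4 + 4·5 + 18)/6 = 42/6 = 7; σ²_B = ((18−4)/6)² = 5.444
te_C = (8 + 4·10 + 12)/6 = 60/6 = 10; σ²_C = ((12−8)/6)² = 0.444
te_D = (2 + 4·4 + 12)/6 = 30/6 = 5; σ²_D = ((12−2)/6)² = 2.778
te_E = (1 + 4·3 + 11)/6 = 24/6 = 4; σ²_E = ((11−1)/6)² = 2.778
te_F = (1 + 4·4 + 13)/6 = 30/6 = 5; σ²_F = ((13−1)/6)² = 4.000
te_G = (6 + 4·8 + 10)/6 = 48/6 = 8; σ²_G = ((10−6)/6)² = 0.444
te_H = (12 + 4·13 + 26)/6 = 90/6 = 15; σ²_H = ((26−12)/6)² = 5.444
te_I = (6 + 4·12 + 18)/6 = 72/6 = 12; σ²_I = ((18−6)/6)² = 4.000
te_J = (1 + 4·3 + 11)/6 = 24/6 = 4; σ²_J = ((11−1)/6)² = 2.778

Forward pass:
ES_A = 0; EF_A = 13
ES_B = 0; EF_B = 7
ES_C = 0; EF_C = 10
ES_D = 0; EF_D = 5
ES_E = 0; EF_E = 4
ES_F = 7; EF_F = 7+5 = 12
ES_G = max(EF_A=13, EF_C=10) = 13; EF_G = 13+8 = 21
ES_H = 10; EF_H = 10+15 = 25
ES_I = 7; EF_I = 7+12 = 19
ES_J = max(EF_D=5, EF_E=4, EF_F=12, EF_G=21, EF_H=25, EF_I=19) = 25; EF_J = 25+4 = 29
Expected project duration μ = 29 days. Critical path: C → H → J.

Variance along critical path = 0.444 + 5.444 + 2.778 = 8.667; σ = √8.667 = 2.944 days.
Z = (33 − 29) / 2.944 = 1.359
P(T ≤ 33) = Φ(1.359) ≈ 0.913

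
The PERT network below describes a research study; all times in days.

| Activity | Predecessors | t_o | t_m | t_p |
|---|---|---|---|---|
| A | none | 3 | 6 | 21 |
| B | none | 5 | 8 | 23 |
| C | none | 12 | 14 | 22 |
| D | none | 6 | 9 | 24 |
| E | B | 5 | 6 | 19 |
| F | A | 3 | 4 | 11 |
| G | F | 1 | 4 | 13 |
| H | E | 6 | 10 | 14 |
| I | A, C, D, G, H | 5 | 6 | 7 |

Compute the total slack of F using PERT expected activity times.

10 days

te_A = (3 + 4·6 + 21)/6 = 48/6 = 8
te_B = (5 + 4·8 + 23)/6 = 60/6 = 10
te_C = (12 + 4·14 + 22)/6 = 90/6 = 15
te_D = (6 + 4·9 + 24)/6 = 66/6 = 11
te_E = (5 + 4·6 + 19)/6 = 48/6 = 8
te_F = (3 + 4·4 + 11)/6 = 30/6 = 5
te_G = (1 + 4·4 + 13)/6 = 30/6 = 5
te_H = (6 + 4·10 + 14)/6 = 60/6 = 10
te_I = (5 + 4·6 + 7)/6 = 36/6 = 6

Forward pass:
ES_A = 0; EF_A = 8
ES_B = 0; EF_B = 10
ES_C = 0; EF_C = 15
ES_D = 0; EF_D = 11
ES_E = 10; EF_E = 10+8 = 18
ES_F = 8; EF_F = 8+5 = 13
ES_G = 13; EF_G = 13+5 = 18
ES_H = 18; EF_H = 18+10 = 28
ES_I = max(EF_A=8, EF_C=15, EF_D=11, EF_G=18, EF_H=28) = 28; EF_I = 28+6 = 34
Expected project duration μ = 34 days. Critical path: B → E → H → I.

Backward pass:
LF_I = 34; LS_I = 34−6 = 28
LF_H = LS_I = 28; LS_H = 28−10 = 18
LF_G = LS_I = 28; LS_G = 28−5 = 23
LF_F = LS_G = 23; LS_F = 23−5 = 18
LF_E = LS_H = 18; LS_E = 18−8 = 10
LF_D = LS_I = 28; LS_D = 28−11 = 17
LF_C = LS_I = 28; LS_C = 28−15 = 13
LF_B = LS_E = 10; LS_B = 10−10 = 0
LF_A = min(LS_F=18, LS_I=28) = 18; LS_A = 18−8 = 10
Slack_F = LS_F − ES_F = 18 − 8 = 10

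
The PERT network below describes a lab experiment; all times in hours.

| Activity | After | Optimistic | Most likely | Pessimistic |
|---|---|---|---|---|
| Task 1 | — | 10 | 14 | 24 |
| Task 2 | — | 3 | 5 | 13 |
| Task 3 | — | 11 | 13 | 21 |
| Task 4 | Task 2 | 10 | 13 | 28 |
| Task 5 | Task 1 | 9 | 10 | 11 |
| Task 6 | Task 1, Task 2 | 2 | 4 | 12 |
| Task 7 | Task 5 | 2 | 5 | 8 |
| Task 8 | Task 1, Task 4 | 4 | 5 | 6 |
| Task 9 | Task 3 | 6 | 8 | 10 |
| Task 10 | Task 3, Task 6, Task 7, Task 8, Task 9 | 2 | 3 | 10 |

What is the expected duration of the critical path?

te_Task 1 = (10 + 4·14 + 24)/6 = 90/6 = 15
te_Task 2 = (3 + 4·5 + 13)/6 = 36/6 = 6
te_Task 3 = (11 + 4·13 + 21)/6 = 84/6 = 14
te_Task 4 = (10 + 4·13 + 28)/6 = 90/6 = 15
te_Task 5 = (9 + 4·10 + 11)/6 = 60/6 = 10
te_Task 6 = (2 + 4·4 + 12)/6 = 30/6 = 5
te_Task 7 = (2 + 4·5 + 8)/6 = 30/6 = 5
te_Task 8 = (4 + 4·5 + 6)/6 = 30/6 = 5
te_Task 9 = (6 + 4·8 + 10)/6 = 48/6 = 8
te_Task 10 = (2 + 4·3 + 10)/6 = 24/6 = 4

Forward pass:
ES_Task 1 = 0; EF_Task 1 = 15
ES_Task 2 = 0; EF_Task 2 = 6
ES_Task 3 = 0; EF_Task 3 = 14
ES_Task 4 = 6; EF_Task 4 = 6+15 = 21
ES_Task 5 = 15; EF_Task 5 = 15+10 = 25
ES_Task 6 = max(EF_Task 1=15, EF_Task 2=6) = 15; EF_Task 6 = 15+5 = 20
ES_Task 7 = 25; EF_Task 7 = 25+5 = 30
ES_Task 8 = max(EF_Task 1=15, EF_Task 4=21) = 21; EF_Task 8 = 21+5 = 26
ES_Task 9 = 14; EF_Task 9 = 14+8 = 22
ES_Task 10 = max(EF_Task 3=14, EF_Task 6=20, EF_Task 7=30, EF_Task 8=26, EF_Task 9=22) = 30; EF_Task 10 = 30+4 = 34
Expected project duration μ = 34 hours. Critical path: Task 1 → Task 5 → Task 7 → Task 10.

34 hours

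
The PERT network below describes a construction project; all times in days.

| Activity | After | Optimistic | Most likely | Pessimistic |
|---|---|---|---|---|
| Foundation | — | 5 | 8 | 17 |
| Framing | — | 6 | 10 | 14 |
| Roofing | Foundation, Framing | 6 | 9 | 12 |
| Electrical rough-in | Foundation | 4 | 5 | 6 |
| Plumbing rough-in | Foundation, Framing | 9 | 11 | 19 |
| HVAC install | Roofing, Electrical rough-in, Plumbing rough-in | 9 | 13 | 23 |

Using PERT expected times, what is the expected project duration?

te_Foundation = (5 + 4·8 + 17)/6 = 54/6 = 9
te_Framing = (6 + 4·10 + 14)/6 = 60/6 = 10
te_Roofing = (6 + 4·9 + 12)/6 = 54/6 = 9
te_Electrical rough-in = (4 + 4·5 + 6)/6 = 30/6 = 5
te_Plumbing rough-in = (9 + 4·11 + 19)/6 = 72/6 = 12
te_HVAC install = (9 + 4·13 + 23)/6 = 84/6 = 14

Forward pass:
ES_Foundation = 0; EF_Foundation = 9
ES_Framing = 0; EF_Framing = 10
ES_Roofing = max(EF_Foundation=9, EF_Framing=10) = 10; EF_Roofing = 10+9 = 19
ES_Electrical rough-in = 9; EF_Electrical rough-in = 9+5 = 14
ES_Plumbing rough-in = max(EF_Foundation=9, EF_Framing=10) = 10; EF_Plumbing rough-in = 10+12 = 22
ES_HVAC install = max(EF_Roofing=19, EF_Electrical rough-in=14, EF_Plumbing rough-in=22) = 22; EF_HVAC install = 22+14 = 36
Expected project duration μ = 36 days. Critical path: Framing → Plumbing rough-in → HVAC install.

36 days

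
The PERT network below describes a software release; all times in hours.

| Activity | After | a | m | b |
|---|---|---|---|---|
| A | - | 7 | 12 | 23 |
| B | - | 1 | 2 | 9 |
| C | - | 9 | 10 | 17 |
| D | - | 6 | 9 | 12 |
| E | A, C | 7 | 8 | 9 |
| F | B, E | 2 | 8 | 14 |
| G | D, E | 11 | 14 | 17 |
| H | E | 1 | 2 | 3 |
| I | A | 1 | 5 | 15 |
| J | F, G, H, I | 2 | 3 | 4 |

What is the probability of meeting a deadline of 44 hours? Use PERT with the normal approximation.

0.981

te_A = (7 + 4·12 + 23)/6 = 78/6 = 13; σ²_A = ((23−7)/6)² = 7.111
te_B = (1 + 4·2 + 9)/6 = 18/6 = 3; σ²_B = ((9−1)/6)² = 1.778
te_C = (9 + 4·10 + 17)/6 = 66/6 = 11; σ²_C = ((17−9)/6)² = 1.778
te_D = (6 + 4·9 + 12)/6 = 54/6 = 9; σ²_D = ((12−6)/6)² = 1.000
te_E = (7 + 4·8 + 9)/6 = 48/6 = 8; σ²_E = ((9−7)/6)² = 0.111
te_F = (2 + 4·8 + 14)/6 = 48/6 = 8; σ²_F = ((14−2)/6)² = 4.000
te_G = (11 + 4·14 + 17)/6 = 84/6 = 14; σ²_G = ((17−11)/6)² = 1.000
te_H = (1 + 4·2 + 3)/6 = 12/6 = 2; σ²_H = ((3−1)/6)² = 0.111
te_I = (1 + 4·5 + 15)/6 = 36/6 = 6; σ²_I = ((15−1)/6)² = 5.444
te_J = (2 + 4·3 + 4)/6 = 18/6 = 3; σ²_J = ((4−2)/6)² = 0.111

Forward pass:
ES_A = 0; EF_A = 13
ES_B = 0; EF_B = 3
ES_C = 0; EF_C = 11
ES_D = 0; EF_D = 9
ES_E = max(EF_A=13, EF_C=11) = 13; EF_E = 13+8 = 21
ES_F = max(EF_B=3, EF_E=21) = 21; EF_F = 21+8 = 29
ES_G = max(EF_D=9, EF_E=21) = 21; EF_G = 21+14 = 35
ES_H = 21; EF_H = 21+2 = 23
ES_I = 13; EF_I = 13+6 = 19
ES_J = max(EF_F=29, EF_G=35, EF_H=23, EF_I=19) = 35; EF_J = 35+3 = 38
Expected project duration μ = 38 hours. Critical path: A → E → G → J.

Variance along critical path = 7.111 + 0.111 + 1.000 + 0.111 = 8.333; σ = √8.333 = 2.887 hours.
Z = (44 − 38) / 2.887 = 2.078
P(T ≤ 44) = Φ(2.078) ≈ 0.981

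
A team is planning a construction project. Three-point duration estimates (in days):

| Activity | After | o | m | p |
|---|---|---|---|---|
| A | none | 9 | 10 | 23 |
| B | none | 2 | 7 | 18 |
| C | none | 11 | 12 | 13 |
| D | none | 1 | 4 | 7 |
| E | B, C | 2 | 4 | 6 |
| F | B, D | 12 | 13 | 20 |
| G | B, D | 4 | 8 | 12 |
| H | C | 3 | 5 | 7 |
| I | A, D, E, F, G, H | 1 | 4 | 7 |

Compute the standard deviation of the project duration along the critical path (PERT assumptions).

te_A = (9 + 4·10 + 23)/6 = 72/6 = 12; σ²_A = ((23−9)/6)² = 5.444
te_B = (2 + 4·7 + 18)/6 = 48/6 = 8; σ²_B = ((18−2)/6)² = 7.111
te_C = (11 + 4·12 + 13)/6 = 72/6 = 12; σ²_C = ((13−11)/6)² = 0.111
te_D = (1 + 4·4 + 7)/6 = 24/6 = 4; σ²_D = ((7−1)/6)² = 1.000
te_E = (2 + 4·4 + 6)/6 = 24/6 = 4; σ²_E = ((6−2)/6)² = 0.444
te_F = (12 + 4·13 + 20)/6 = 84/6 = 14; σ²_F = ((20−12)/6)² = 1.778
te_G = (4 + 4·8 + 12)/6 = 48/6 = 8; σ²_G = ((12−4)/6)² = 1.778
te_H = (3 + 4·5 + 7)/6 = 30/6 = 5; σ²_H = ((7−3)/6)² = 0.444
te_I = (1 + 4·4 + 7)/6 = 24/6 = 4; σ²_I = ((7−1)/6)² = 1.000

Forward pass:
ES_A = 0; EF_A = 12
ES_B = 0; EF_B = 8
ES_C = 0; EF_C = 12
ES_D = 0; EF_D = 4
ES_E = max(EF_B=8, EF_C=12) = 12; EF_E = 12+4 = 16
ES_F = max(EF_B=8, EF_D=4) = 8; EF_F = 8+14 = 22
ES_G = max(EF_B=8, EF_D=4) = 8; EF_G = 8+8 = 16
ES_H = 12; EF_H = 12+5 = 17
ES_I = max(EF_A=12, EF_D=4, EF_E=16, EF_F=22, EF_G=16, EF_H=17) = 22; EF_I = 22+4 = 26
Expected project duration μ = 26 days. Critical path: B → F → I.

Variance along critical path = 7.111 + 1.778 + 1.000 = 9.889
σ = √9.889 = 3.145 days

3.14 days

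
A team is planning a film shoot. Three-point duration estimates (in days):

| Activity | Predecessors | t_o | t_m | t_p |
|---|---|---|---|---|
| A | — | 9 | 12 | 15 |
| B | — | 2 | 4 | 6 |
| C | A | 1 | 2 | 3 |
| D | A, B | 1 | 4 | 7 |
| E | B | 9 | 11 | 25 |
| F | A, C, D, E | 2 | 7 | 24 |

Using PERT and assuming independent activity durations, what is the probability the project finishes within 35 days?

te_A = (9 + 4·12 + 15)/6 = 72/6 = 12; σ²_A = ((15−9)/6)² = 1.000
te_B = (2 + 4·4 + 6)/6 = 24/6 = 4; σ²_B = ((6−2)/6)² = 0.444
te_C = (1 + 4·2 + 3)/6 = 12/6 = 2; σ²_C = ((3−1)/6)² = 0.111
te_D = (1 + 4·4 + 7)/6 = 24/6 = 4; σ²_D = ((7−1)/6)² = 1.000
te_E = (9 + 4·11 + 25)/6 = 78/6 = 13; σ²_E = ((25−9)/6)² = 7.111
te_F = (2 + 4·7 + 24)/6 = 54/6 = 9; σ²_F = ((24−2)/6)² = 13.444

Forward pass:
ES_A = 0; EF_A = 12
ES_B = 0; EF_B = 4
ES_C = 12; EF_C = 12+2 = 14
ES_D = max(EF_A=12, EF_B=4) = 12; EF_D = 12+4 = 16
ES_E = 4; EF_E = 4+13 = 17
ES_F = max(EF_A=12, EF_C=14, EF_D=16, EF_E=17) = 17; EF_F = 17+9 = 26
Expected project duration μ = 26 days. Critical path: B → E → F.

Variance along critical path = 0.444 + 7.111 + 13.444 = 21.000; σ = √21.000 = 4.583 days.
Z = (35 − 26) / 4.583 = 1.964
P(T ≤ 35) = Φ(1.964) ≈ 0.975

0.975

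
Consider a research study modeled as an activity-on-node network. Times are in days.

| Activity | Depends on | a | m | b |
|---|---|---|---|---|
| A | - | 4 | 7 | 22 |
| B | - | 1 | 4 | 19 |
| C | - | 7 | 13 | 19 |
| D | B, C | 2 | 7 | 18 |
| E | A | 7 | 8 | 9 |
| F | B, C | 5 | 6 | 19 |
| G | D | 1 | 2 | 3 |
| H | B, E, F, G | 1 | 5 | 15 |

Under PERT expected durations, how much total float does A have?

6 days

te_A = (4 + 4·7 + 22)/6 = 54/6 = 9
te_B = (1 + 4·4 + 19)/6 = 36/6 = 6
te_C = (7 + 4·13 + 19)/6 = 78/6 = 13
te_D = (2 + 4·7 + 18)/6 = 48/6 = 8
te_E = (7 + 4·8 + 9)/6 = 48/6 = 8
te_F = (5 + 4·6 + 19)/6 = 48/6 = 8
te_G = (1 + 4·2 + 3)/6 = 12/6 = 2
te_H = (1 + 4·5 + 15)/6 = 36/6 = 6

Forward pass:
ES_A = 0; EF_A = 9
ES_B = 0; EF_B = 6
ES_C = 0; EF_C = 13
ES_D = max(EF_B=6, EF_C=13) = 13; EF_D = 13+8 = 21
ES_E = 9; EF_E = 9+8 = 17
ES_F = max(EF_B=6, EF_C=13) = 13; EF_F = 13+8 = 21
ES_G = 21; EF_G = 21+2 = 23
ES_H = max(EF_B=6, EF_E=17, EF_F=21, EF_G=23) = 23; EF_H = 23+6 = 29
Expected project duration μ = 29 days. Critical path: C → D → G → H.

Backward pass:
LF_H = 29; LS_H = 29−6 = 23
LF_G = LS_H = 23; LS_G = 23−2 = 21
LF_F = LS_H = 23; LS_F = 23−8 = 15
LF_E = LS_H = 23; LS_E = 23−8 = 15
LF_D = LS_G = 21; LS_D = 21−8 = 13
LF_C = min(LS_D=13, LS_F=15) = 13; LS_C = 13−13 = 0
LF_B = min(LS_D=13, LS_F=15, LS_H=23) = 13; LS_B = 13−6 = 7
LF_A = LS_E = 15; LS_A = 15−9 = 6
Slack_A = LS_A − ES_A = 6 − 0 = 6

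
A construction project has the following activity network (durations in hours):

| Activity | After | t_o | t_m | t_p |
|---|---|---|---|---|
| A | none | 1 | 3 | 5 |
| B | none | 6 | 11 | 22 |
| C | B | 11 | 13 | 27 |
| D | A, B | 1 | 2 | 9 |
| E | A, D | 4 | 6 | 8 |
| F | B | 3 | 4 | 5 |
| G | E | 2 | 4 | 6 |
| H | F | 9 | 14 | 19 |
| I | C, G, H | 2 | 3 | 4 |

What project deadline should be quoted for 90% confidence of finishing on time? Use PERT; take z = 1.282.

37.1 hours

te_A = (1 + 4·3 + 5)/6 = 18/6 = 3; σ²_A = ((5−1)/6)² = 0.444
te_B = (6 + 4·11 + 22)/6 = 72/6 = 12; σ²_B = ((22−6)/6)² = 7.111
te_C = (11 + 4·13 + 27)/6 = 90/6 = 15; σ²_C = ((27−11)/6)² = 7.111
te_D = (1 + 4·2 + 9)/6 = 18/6 = 3; σ²_D = ((9−1)/6)² = 1.778
te_E = (4 + 4·6 + 8)/6 = 36/6 = 6; σ²_E = ((8−4)/6)² = 0.444
te_F = (3 + 4·4 + 5)/6 = 24/6 = 4; σ²_F = ((5−3)/6)² = 0.111
te_G = (2 + 4·4 + 6)/6 = 24/6 = 4; σ²_G = ((6−2)/6)² = 0.444
te_H = (9 + 4·14 + 19)/6 = 84/6 = 14; σ²_H = ((19−9)/6)² = 2.778
te_I = (2 + 4·3 + 4)/6 = 18/6 = 3; σ²_I = ((4−2)/6)² = 0.111

Forward pass:
ES_A = 0; EF_A = 3
ES_B = 0; EF_B = 12
ES_C = 12; EF_C = 12+15 = 27
ES_D = max(EF_A=3, EF_B=12) = 12; EF_D = 12+3 = 15
ES_E = max(EF_A=3, EF_D=15) = 15; EF_E = 15+6 = 21
ES_F = 12; EF_F = 12+4 = 16
ES_G = 21; EF_G = 21+4 = 25
ES_H = 16; EF_H = 16+14 = 30
ES_I = max(EF_C=27, EF_G=25, EF_H=30) = 30; EF_I = 30+3 = 33
Expected project duration μ = 33 hours. Critical path: B → F → H → I.

Variance along critical path = 7.111 + 0.111 + 2.778 + 0.111 = 10.111; σ = 3.180 hours.
D = μ + z·σ = 33 + 1.282·3.180 = 37.1 hours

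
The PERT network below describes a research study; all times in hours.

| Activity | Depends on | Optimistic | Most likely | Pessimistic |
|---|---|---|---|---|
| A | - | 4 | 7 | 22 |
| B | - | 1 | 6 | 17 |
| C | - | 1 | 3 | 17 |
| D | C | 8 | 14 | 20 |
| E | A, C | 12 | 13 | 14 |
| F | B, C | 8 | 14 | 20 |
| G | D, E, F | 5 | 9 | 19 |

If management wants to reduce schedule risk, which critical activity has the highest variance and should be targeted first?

te_A = (4 + 4·7 + 22)/6 = 54/6 = 9; σ²_A = ((22−4)/6)² = 9.000
te_B = (1 + 4·6 + 17)/6 = 42/6 = 7; σ²_B = ((17−1)/6)² = 7.111
te_C = (1 + 4·3 + 17)/6 = 30/6 = 5; σ²_C = ((17−1)/6)² = 7.111
te_D = (8 + 4·14 + 20)/6 = 84/6 = 14; σ²_D = ((20−8)/6)² = 4.000
te_E = (12 + 4·13 + 14)/6 = 78/6 = 13; σ²_E = ((14−12)/6)² = 0.111
te_F = (8 + 4·14 + 20)/6 = 84/6 = 14; σ²_F = ((20−8)/6)² = 4.000
te_G = (5 + 4·9 + 19)/6 = 60/6 = 10; σ²_G = ((19−5)/6)² = 5.444

Forward pass:
ES_A = 0; EF_A = 9
ES_B = 0; EF_B = 7
ES_C = 0; EF_C = 5
ES_D = 5; EF_D = 5+14 = 19
ES_E = max(EF_A=9, EF_C=5) = 9; EF_E = 9+13 = 22
ES_F = max(EF_B=7, EF_C=5) = 7; EF_F = 7+14 = 21
ES_G = max(EF_D=19, EF_E=22, EF_F=21) = 22; EF_G = 22+10 = 32
Expected project duration μ = 32 hours. Critical path: A → E → G.

Variances on critical path: σ²_A=9.000, σ²_E=0.111, σ²_G=5.444.
Largest is σ²_A = 9.000.

A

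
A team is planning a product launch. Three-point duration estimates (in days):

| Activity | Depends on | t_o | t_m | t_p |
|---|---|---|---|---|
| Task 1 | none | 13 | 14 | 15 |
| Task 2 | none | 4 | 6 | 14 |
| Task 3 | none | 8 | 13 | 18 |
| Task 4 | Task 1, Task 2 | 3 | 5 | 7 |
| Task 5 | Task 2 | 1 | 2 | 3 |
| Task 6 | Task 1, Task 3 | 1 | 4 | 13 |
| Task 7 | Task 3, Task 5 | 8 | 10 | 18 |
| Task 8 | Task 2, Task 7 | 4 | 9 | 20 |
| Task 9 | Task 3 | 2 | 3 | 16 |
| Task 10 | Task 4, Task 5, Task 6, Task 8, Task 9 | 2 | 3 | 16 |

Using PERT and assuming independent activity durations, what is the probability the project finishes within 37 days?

te_Task 1 = (13 + 4·14 + 15)/6 = 84/6 = 14; σ²_Task 1 = ((15−13)/6)² = 0.111
te_Task 2 = (4 + 4·6 + 14)/6 = 42/6 = 7; σ²_Task 2 = ((14−4)/6)² = 2.778
te_Task 3 = (8 + 4·13 + 18)/6 = 78/6 = 13; σ²_Task 3 = ((18−8)/6)² = 2.778
te_Task 4 = (3 + 4·5 + 7)/6 = 30/6 = 5; σ²_Task 4 = ((7−3)/6)² = 0.444
te_Task 5 = (1 + 4·2 + 3)/6 = 12/6 = 2; σ²_Task 5 = ((3−1)/6)² = 0.111
te_Task 6 = (1 + 4·4 + 13)/6 = 30/6 = 5; σ²_Task 6 = ((13−1)/6)² = 4.000
te_Task 7 = (8 + 4·10 + 18)/6 = 66/6 = 11; σ²_Task 7 = ((18−8)/6)² = 2.778
te_Task 8 = (4 + 4·9 + 20)/6 = 60/6 = 10; σ²_Task 8 = ((20−4)/6)² = 7.111
te_Task 9 = (2 + 4·3 + 16)/6 = 30/6 = 5; σ²_Task 9 = ((16−2)/6)² = 5.444
te_Task 10 = (2 + 4·3 + 16)/6 = 30/6 = 5; σ²_Task 10 = ((16−2)/6)² = 5.444

Forward pass:
ES_Task 1 = 0; EF_Task 1 = 14
ES_Task 2 = 0; EF_Task 2 = 7
ES_Task 3 = 0; EF_Task 3 = 13
ES_Task 4 = max(EF_Task 1=14, EF_Task 2=7) = 14; EF_Task 4 = 14+5 = 19
ES_Task 5 = 7; EF_Task 5 = 7+2 = 9
ES_Task 6 = max(EF_Task 1=14, EF_Task 3=13) = 14; EF_Task 6 = 14+5 = 19
ES_Task 7 = max(EF_Task 3=13, EF_Task 5=9) = 13; EF_Task 7 = 13+11 = 24
ES_Task 8 = max(EF_Task 2=7, EF_Task 7=24) = 24; EF_Task 8 = 24+10 = 34
ES_Task 9 = 13; EF_Task 9 = 13+5 = 18
ES_Task 10 = max(EF_Task 4=19, EF_Task 5=9, EF_Task 6=19, EF_Task 8=34, EF_Task 9=18) = 34; EF_Task 10 = 34+5 = 39
Expected project duration μ = 39 days. Critical path: Task 3 → Task 7 → Task 8 → Task 10.

Variance along critical path = 2.778 + 2.778 + 7.111 + 5.444 = 18.111; σ = √18.111 = 4.256 days.
Z = (37 − 39) / 4.256 = -0.470
P(T ≤ 37) = Φ(-0.470) ≈ 0.319

0.319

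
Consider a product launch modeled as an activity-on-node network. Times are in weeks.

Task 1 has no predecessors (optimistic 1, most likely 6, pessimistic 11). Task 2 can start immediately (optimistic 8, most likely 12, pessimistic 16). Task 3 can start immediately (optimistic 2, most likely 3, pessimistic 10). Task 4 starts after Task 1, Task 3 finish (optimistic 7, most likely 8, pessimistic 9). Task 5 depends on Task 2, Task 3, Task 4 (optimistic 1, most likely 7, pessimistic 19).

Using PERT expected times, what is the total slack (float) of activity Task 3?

2 weeks

te_Task 1 = (1 + 4·6 + 11)/6 = 36/6 = 6
te_Task 2 = (8 + 4·12 + 16)/6 = 72/6 = 12
te_Task 3 = (2 + 4·3 + 10)/6 = 24/6 = 4
te_Task 4 = (7 + 4·8 + 9)/6 = 48/6 = 8
te_Task 5 = (1 + 4·7 + 19)/6 = 48/6 = 8

Forward pass:
ES_Task 1 = 0; EF_Task 1 = 6
ES_Task 2 = 0; EF_Task 2 = 12
ES_Task 3 = 0; EF_Task 3 = 4
ES_Task 4 = max(EF_Task 1=6, EF_Task 3=4) = 6; EF_Task 4 = 6+8 = 14
ES_Task 5 = max(EF_Task 2=12, EF_Task 3=4, EF_Task 4=14) = 14; EF_Task 5 = 14+8 = 22
Expected project duration μ = 22 weeks. Critical path: Task 1 → Task 4 → Task 5.

Backward pass:
LF_Task 5 = 22; LS_Task 5 = 22−8 = 14
LF_Task 4 = LS_Task 5 = 14; LS_Task 4 = 14−8 = 6
LF_Task 3 = min(LS_Task 4=6, LS_Task 5=14) = 6; LS_Task 3 = 6−4 = 2
LF_Task 2 = LS_Task 5 = 14; LS_Task 2 = 14−12 = 2
LF_Task 1 = LS_Task 4 = 6; LS_Task 1 = 6−6 = 0
Slack_Task 3 = LS_Task 3 − ES_Task 3 = 2 − 0 = 2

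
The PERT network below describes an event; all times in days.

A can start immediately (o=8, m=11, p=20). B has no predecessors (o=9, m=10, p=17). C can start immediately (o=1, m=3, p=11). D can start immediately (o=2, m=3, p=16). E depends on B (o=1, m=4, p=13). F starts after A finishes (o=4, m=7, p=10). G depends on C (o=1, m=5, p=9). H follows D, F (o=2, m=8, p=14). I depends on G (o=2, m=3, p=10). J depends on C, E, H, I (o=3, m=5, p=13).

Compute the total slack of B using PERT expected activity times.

11 days

te_A = (8 + 4·11 + 20)/6 = 72/6 = 12
te_B = (9 + 4·10 + 17)/6 = 66/6 = 11
te_C = (1 + 4·3 + 11)/6 = 24/6 = 4
te_D = (2 + 4·3 + 16)/6 = 30/6 = 5
te_E = (1 + 4·4 + 13)/6 = 30/6 = 5
te_F = (4 + 4·7 + 10)/6 = 42/6 = 7
te_G = (1 + 4·5 + 9)/6 = 30/6 = 5
te_H = (2 + 4·8 + 14)/6 = 48/6 = 8
te_I = (2 + 4·3 + 10)/6 = 24/6 = 4
te_J = (3 + 4·5 + 13)/6 = 36/6 = 6

Forward pass:
ES_A = 0; EF_A = 12
ES_B = 0; EF_B = 11
ES_C = 0; EF_C = 4
ES_D = 0; EF_D = 5
ES_E = 11; EF_E = 11+5 = 16
ES_F = 12; EF_F = 12+7 = 19
ES_G = 4; EF_G = 4+5 = 9
ES_H = max(EF_D=5, EF_F=19) = 19; EF_H = 19+8 = 27
ES_I = 9; EF_I = 9+4 = 13
ES_J = max(EF_C=4, EF_E=16, EF_H=27, EF_I=13) = 27; EF_J = 27+6 = 33
Expected project duration μ = 33 days. Critical path: A → F → H → J.

Backward pass:
LF_J = 33; LS_J = 33−6 = 27
LF_I = LS_J = 27; LS_I = 27−4 = 23
LF_H = LS_J = 27; LS_H = 27−8 = 19
LF_G = LS_I = 23; LS_G = 23−5 = 18
LF_F = LS_H = 19; LS_F = 19−7 = 12
LF_E = LS_J = 27; LS_E = 27−5 = 22
LF_D = LS_H = 19; LS_D = 19−5 = 14
LF_C = min(LS_G=18, LS_J=27) = 18; LS_C = 18−4 = 14
LF_B = LS_E = 22; LS_B = 22−11 = 11
LF_A = LS_F = 12; LS_A = 12−12 = 0
Slack_B = LS_B − ES_B = 11 − 0 = 11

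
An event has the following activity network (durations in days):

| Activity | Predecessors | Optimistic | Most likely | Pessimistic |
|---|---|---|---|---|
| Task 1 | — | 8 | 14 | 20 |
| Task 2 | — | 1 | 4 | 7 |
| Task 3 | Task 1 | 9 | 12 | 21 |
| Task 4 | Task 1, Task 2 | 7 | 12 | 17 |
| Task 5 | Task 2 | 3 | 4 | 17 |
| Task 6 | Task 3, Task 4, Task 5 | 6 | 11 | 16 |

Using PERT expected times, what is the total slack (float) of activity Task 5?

17 days

te_Task 1 = (8 + 4·14 + 20)/6 = 84/6 = 14
te_Task 2 = (1 + 4·4 + 7)/6 = 24/6 = 4
te_Task 3 = (9 + 4·12 + 21)/6 = 78/6 = 13
te_Task 4 = (7 + 4·12 + 17)/6 = 72/6 = 12
te_Task 5 = (3 + 4·4 + 17)/6 = 36/6 = 6
te_Task 6 = (6 + 4·11 + 16)/6 = 66/6 = 11

Forward pass:
ES_Task 1 = 0; EF_Task 1 = 14
ES_Task 2 = 0; EF_Task 2 = 4
ES_Task 3 = 14; EF_Task 3 = 14+13 = 27
ES_Task 4 = max(EF_Task 1=14, EF_Task 2=4) = 14; EF_Task 4 = 14+12 = 26
ES_Task 5 = 4; EF_Task 5 = 4+6 = 10
ES_Task 6 = max(EF_Task 3=27, EF_Task 4=26, EF_Task 5=10) = 27; EF_Task 6 = 27+11 = 38
Expected project duration μ = 38 days. Critical path: Task 1 → Task 3 → Task 6.

Backward pass:
LF_Task 6 = 38; LS_Task 6 = 38−11 = 27
LF_Task 5 = LS_Task 6 = 27; LS_Task 5 = 27−6 = 21
LF_Task 4 = LS_Task 6 = 27; LS_Task 4 = 27−12 = 15
LF_Task 3 = LS_Task 6 = 27; LS_Task 3 = 27−13 = 14
LF_Task 2 = min(LS_Task 4=15, LS_Task 5=21) = 15; LS_Task 2 = 15−4 = 11
LF_Task 1 = min(LS_Task 3=14, LS_Task 4=15) = 14; LS_Task 1 = 14−14 = 0
Slack_Task 5 = LS_Task 5 − ES_Task 5 = 21 − 4 = 17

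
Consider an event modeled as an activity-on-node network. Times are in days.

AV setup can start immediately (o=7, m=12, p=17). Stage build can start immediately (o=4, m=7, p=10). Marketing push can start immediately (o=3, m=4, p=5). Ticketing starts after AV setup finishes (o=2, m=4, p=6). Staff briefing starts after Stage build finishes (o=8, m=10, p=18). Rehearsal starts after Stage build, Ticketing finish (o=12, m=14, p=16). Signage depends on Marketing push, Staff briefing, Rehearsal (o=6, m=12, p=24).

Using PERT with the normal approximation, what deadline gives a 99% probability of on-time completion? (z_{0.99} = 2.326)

51.3 days

te_AV setup = (7 + 4·12 + 17)/6 = 72/6 = 12; σ²_AV setup = ((17−7)/6)² = 2.778
te_Stage build = (4 + 4·7 + 10)/6 = 42/6 = 7; σ²_Stage build = ((10−4)/6)² = 1.000
te_Marketing push = (3 + 4·4 + 5)/6 = 24/6 = 4; σ²_Marketing push = ((5−3)/6)² = 0.111
te_Ticketing = (2 + 4·4 + 6)/6 = 24/6 = 4; σ²_Ticketing = ((6−2)/6)² = 0.444
te_Staff briefing = (8 + 4·10 + 18)/6 = 66/6 = 11; σ²_Staff briefing = ((18−8)/6)² = 2.778
te_Rehearsal = (12 + 4·14 + 16)/6 = 84/6 = 14; σ²_Rehearsal = ((16−12)/6)² = 0.444
te_Signage = (6 + 4·12 + 24)/6 = 78/6 = 13; σ²_Signage = ((24−6)/6)² = 9.000

Forward pass:
ES_AV setup = 0; EF_AV setup = 12
ES_Stage build = 0; EF_Stage build = 7
ES_Marketing push = 0; EF_Marketing push = 4
ES_Ticketing = 12; EF_Ticketing = 12+4 = 16
ES_Staff briefing = 7; EF_Staff briefing = 7+11 = 18
ES_Rehearsal = max(EF_Stage build=7, EF_Ticketing=16) = 16; EF_Rehearsal = 16+14 = 30
ES_Signage = max(EF_Marketing push=4, EF_Staff briefing=18, EF_Rehearsal=30) = 30; EF_Signage = 30+13 = 43
Expected project duration μ = 43 days. Critical path: AV setup → Ticketing → Rehearsal → Signage.

Variance along critical path = 2.778 + 0.444 + 0.444 + 9.000 = 12.667; σ = 3.559 days.
D = μ + z·σ = 43 + 2.326·3.559 = 51.3 days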